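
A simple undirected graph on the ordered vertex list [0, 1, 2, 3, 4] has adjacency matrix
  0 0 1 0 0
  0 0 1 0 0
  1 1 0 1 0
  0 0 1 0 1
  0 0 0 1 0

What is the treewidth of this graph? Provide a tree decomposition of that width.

Treewidth 1.
One optimal decomposition is:
Bags: B1 = {2, 3}  B2 = {1, 2}  B3 = {3, 4}  B4 = {0, 2}
Tree: B1–B2, B1–B3, B1–B4

The largest bag has 2 vertices, giving width 1; this decomposition certifies tw(G) ≤ 1. G has an edge, so its treewidth is at least 1. The upper and lower bounds meet at 1, so that is the treewidth.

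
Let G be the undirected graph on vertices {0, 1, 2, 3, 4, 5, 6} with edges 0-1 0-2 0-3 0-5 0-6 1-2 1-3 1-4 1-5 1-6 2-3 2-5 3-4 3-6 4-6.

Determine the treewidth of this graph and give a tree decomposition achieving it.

Each bag holds 4 vertices, so the decomposition has width 3, which upper-bounds the treewidth. For the lower bound, the 4 vertices {0, 1, 2, 3} are pairwise adjacent, and any tree decomposition puts a clique entirely inside one bag — forcing width ≥ 3. The upper and lower bounds meet at 3, so that is the treewidth.

Treewidth 3.
Bags: B1 = {0, 1, 3, 6}  B2 = {0, 1, 2, 3}  B3 = {1, 3, 4, 6}  B4 = {0, 1, 2, 5}
Tree: B1–B2, B1–B3, B2–B4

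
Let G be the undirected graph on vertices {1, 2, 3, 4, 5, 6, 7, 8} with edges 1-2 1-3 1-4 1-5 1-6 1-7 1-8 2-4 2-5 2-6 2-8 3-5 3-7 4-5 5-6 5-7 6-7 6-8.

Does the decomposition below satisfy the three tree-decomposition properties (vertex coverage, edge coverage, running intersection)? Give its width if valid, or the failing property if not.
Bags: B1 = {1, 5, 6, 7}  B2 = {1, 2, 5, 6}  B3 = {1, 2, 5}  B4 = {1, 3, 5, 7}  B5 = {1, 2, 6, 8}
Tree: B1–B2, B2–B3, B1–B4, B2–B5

No — vertex 4 appears in no bag.

A tree decomposition must satisfy three properties: every vertex lies in some bag; for every edge, both endpoints lie together in some bag; and for every vertex, the bags containing it form a connected subtree. Here vertex 4 appears in no bag, so the decomposition is invalid.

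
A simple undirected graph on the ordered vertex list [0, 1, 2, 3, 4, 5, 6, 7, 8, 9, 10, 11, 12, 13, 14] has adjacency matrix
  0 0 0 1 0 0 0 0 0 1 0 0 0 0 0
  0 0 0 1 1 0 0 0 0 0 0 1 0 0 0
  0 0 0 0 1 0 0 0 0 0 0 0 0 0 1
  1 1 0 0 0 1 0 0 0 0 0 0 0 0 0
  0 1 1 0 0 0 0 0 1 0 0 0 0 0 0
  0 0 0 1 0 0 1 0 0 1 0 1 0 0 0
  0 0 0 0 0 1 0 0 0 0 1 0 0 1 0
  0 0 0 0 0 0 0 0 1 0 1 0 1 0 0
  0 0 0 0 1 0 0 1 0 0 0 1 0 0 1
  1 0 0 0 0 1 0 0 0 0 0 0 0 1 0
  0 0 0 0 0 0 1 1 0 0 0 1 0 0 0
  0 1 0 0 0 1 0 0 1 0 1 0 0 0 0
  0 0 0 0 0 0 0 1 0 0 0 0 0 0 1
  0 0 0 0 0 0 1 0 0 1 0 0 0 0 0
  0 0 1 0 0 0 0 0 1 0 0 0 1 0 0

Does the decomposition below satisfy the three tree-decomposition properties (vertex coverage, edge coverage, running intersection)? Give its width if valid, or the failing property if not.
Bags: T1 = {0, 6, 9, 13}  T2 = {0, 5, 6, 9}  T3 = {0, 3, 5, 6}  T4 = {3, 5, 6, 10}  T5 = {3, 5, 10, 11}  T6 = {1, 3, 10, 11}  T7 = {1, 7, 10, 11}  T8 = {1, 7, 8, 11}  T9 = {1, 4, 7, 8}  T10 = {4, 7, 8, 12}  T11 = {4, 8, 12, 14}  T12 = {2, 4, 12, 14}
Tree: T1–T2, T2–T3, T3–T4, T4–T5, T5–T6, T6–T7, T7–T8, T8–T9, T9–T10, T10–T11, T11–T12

Vertex coverage: the bags together contain {0, 1, 2, 3, 4, 5, 6, 7, 8, 9, 10, 11, 12, 13, 14}, the full vertex set. Edge coverage: each edge of G has both endpoints in at least one bag. Running intersection: for every vertex, the bags containing it form a connected subtree. All three properties hold, so this is a valid tree decomposition of width max|bag| − 1 = 3, and hence tw(G) ≤ 3.

Yes; width 3.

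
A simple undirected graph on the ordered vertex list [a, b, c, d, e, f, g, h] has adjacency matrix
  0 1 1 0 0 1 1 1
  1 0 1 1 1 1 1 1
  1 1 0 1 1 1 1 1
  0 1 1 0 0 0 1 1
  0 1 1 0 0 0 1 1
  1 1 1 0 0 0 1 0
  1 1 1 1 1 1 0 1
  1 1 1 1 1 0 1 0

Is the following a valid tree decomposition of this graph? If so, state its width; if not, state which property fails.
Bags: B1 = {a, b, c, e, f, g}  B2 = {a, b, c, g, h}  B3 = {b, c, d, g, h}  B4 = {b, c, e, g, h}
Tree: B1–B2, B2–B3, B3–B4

A tree decomposition must satisfy three properties: every vertex lies in some bag; for every edge, both endpoints lie together in some bag; and for every vertex, the bags containing it form a connected subtree. Here bags containing vertex e are not connected in the tree, so the decomposition is invalid.

No — bags containing vertex e are not connected in the tree.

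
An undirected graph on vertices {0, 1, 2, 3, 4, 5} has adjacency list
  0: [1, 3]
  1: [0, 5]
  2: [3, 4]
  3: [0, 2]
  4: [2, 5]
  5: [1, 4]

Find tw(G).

A width-2 tree decomposition is:
Bags: B1 = {1, 4, 5}  B2 = {1, 2, 4}  B3 = {1, 2, 3}  B4 = {0, 1, 3}
Tree: B1–B2, B2–B3, B3–B4
The largest bag has 3 vertices, giving width 2; this decomposition certifies tw(G) ≤ 2. Since 1–5–4–2–3–0–1 is a cycle in G, G is not acyclic. Forests are exactly the graphs of treewidth ≤ 1, so tw(G) ≥ 2. The upper and lower bounds meet at 2, so that is the treewidth.

2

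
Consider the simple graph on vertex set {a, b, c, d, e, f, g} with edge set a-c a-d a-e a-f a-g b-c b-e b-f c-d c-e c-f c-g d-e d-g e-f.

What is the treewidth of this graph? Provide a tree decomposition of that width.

Treewidth 3.
One such decomposition:
Bags: B1 = {a, c, d, g}  B2 = {a, c, d, e}  B3 = {a, c, e, f}  B4 = {b, c, e, f}
Tree: B1–B2, B2–B3, B3–B4

Every bag has size at most 4, so the width is 4 − 1 = 3 and tw(G) ≤ 3. On the other hand G contains the 4-clique {a, c, d, g}. A clique must lie in a single bag of any decomposition, so no decomposition can have width below 3. The upper and lower bounds meet at 3, so that is the treewidth.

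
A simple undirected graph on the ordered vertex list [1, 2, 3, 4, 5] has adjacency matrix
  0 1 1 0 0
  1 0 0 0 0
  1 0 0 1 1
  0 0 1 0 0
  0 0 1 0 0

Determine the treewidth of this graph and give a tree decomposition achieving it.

Treewidth 1.
Bags: B1 = {1, 3}  B2 = {3, 5}  B3 = {1, 2}  B4 = {3, 4}
Tree: B1–B2, B1–B3, B2–B4

Each bag holds 2 vertices, so the decomposition has width 1, which upper-bounds the treewidth. Any graph with an edge has treewidth ≥ 1, and G has the edge 1–3. Therefore the treewidth is 1.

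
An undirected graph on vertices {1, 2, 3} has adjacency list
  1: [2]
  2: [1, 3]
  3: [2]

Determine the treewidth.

1

A width-1 tree decomposition is:
Bags: B1 = {2, 3}  B2 = {1, 2}
Tree: B1–B2
Each bag holds 2 vertices, so the decomposition has width 1, which upper-bounds the treewidth. Any graph with an edge has treewidth ≥ 1, and G has the edge 3–2. The upper and lower bounds meet at 1, so that is the treewidth.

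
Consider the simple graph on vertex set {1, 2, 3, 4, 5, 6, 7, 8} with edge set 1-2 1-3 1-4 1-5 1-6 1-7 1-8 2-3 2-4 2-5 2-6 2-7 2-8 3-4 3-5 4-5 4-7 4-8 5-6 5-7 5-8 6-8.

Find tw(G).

A width-4 tree decomposition is:
Bags: B1 = {1, 2, 4, 5, 8}  B2 = {1, 2, 4, 5, 7}  B3 = {1, 2, 3, 4, 5}  B4 = {1, 2, 5, 6, 8}
Tree: B1–B2, B1–B3, B1–B4
The largest bag has 5 vertices, giving width 4; this decomposition certifies tw(G) ≤ 4. On the other hand G contains the 5-clique {1, 2, 4, 5, 8}. A clique must lie in a single bag of any decomposition, so no decomposition can have width below 4. Therefore the treewidth is 4.

4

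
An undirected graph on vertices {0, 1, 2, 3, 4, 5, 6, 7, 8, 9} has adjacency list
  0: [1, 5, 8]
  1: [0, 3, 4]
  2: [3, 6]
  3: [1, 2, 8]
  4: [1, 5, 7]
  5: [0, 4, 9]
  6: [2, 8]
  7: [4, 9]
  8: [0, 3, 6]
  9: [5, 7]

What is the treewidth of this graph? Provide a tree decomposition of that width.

Each bag holds 3 vertices, so the decomposition has width 2, which upper-bounds the treewidth. The edges 7–9–5–4–7 form a cycle, so G is not a tree and its treewidth is at least 2. Hence tw(G) = 2 exactly.

Treewidth 2.
One such decomposition:
Bags: B1 = {4, 7, 9}  B2 = {4, 5, 9}  B3 = {1, 4, 5}  B4 = {0, 1, 5}  B5 = {0, 1, 3}  B6 = {0, 3, 8}  B7 = {2, 3, 8}  B8 = {2, 6, 8}
Tree: B1–B2, B2–B3, B3–B4, B4–B5, B5–B6, B6–B7, B7–B8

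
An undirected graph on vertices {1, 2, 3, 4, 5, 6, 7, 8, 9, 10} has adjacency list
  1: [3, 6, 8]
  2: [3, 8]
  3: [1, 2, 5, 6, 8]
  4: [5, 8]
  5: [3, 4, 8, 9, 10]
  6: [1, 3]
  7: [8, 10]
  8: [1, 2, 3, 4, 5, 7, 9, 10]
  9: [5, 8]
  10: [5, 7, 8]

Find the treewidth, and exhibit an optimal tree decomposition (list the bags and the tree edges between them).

Treewidth 2.
One optimal decomposition is:
Bags: B1 = {5, 8, 9}  B2 = {5, 8, 10}  B3 = {3, 5, 8}  B4 = {1, 3, 8}  B5 = {1, 3, 6}  B6 = {2, 3, 8}  B7 = {7, 8, 10}  B8 = {4, 5, 8}
Tree: B1–B2, B2–B3, B3–B4, B4–B5, B3–B6, B2–B7, B2–B8

Every bag has size at most 3, so the width is 3 − 1 = 2 and tw(G) ≤ 2. Conversely, {1, 3, 8} is a clique of size 3, and the vertices of any clique must share a bag in every tree decomposition; so some bag has ≥ 3 vertices and tw(G) ≥ 2. Combining the bounds, tw(G) = 2.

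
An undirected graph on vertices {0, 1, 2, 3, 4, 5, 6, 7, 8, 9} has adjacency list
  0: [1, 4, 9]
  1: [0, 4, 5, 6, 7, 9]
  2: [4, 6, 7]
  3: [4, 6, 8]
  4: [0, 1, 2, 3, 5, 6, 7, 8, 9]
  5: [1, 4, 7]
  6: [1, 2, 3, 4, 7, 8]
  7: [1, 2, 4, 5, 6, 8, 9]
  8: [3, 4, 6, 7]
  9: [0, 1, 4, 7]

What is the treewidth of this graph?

3

A width-3 tree decomposition is:
Bags: B1 = {4, 6, 7, 8}  B2 = {2, 4, 6, 7}  B3 = {3, 4, 6, 8}  B4 = {1, 4, 6, 7}  B5 = {1, 4, 7, 9}  B6 = {1, 4, 5, 7}  B7 = {0, 1, 4, 9}
Tree: B1–B2, B1–B3, B2–B4, B4–B5, B5–B6, B5–B7
The largest bag has 4 vertices, giving width 3; this decomposition certifies tw(G) ≤ 3. For the lower bound, the 4 vertices {0, 1, 4, 9} are pairwise adjacent, and any tree decomposition puts a clique entirely inside one bag — forcing width ≥ 3. Therefore the treewidth is 3.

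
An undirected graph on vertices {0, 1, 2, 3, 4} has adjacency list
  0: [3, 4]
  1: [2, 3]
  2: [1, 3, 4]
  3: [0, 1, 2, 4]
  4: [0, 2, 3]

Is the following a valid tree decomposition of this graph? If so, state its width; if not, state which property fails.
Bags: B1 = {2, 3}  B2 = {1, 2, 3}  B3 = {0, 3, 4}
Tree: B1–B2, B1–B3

No — edge (4,2) lies in no bag.

A tree decomposition must satisfy three properties: every vertex lies in some bag; for every edge, both endpoints lie together in some bag; and for every vertex, the bags containing it form a connected subtree. Here edge (4,2) lies in no bag, so the decomposition is invalid.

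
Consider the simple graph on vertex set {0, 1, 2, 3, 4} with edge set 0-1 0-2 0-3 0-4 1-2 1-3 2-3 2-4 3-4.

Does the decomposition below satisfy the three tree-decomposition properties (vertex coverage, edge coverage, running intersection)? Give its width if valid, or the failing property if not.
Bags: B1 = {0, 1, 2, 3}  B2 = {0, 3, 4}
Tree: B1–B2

A tree decomposition must satisfy three properties: every vertex lies in some bag; for every edge, both endpoints lie together in some bag; and for every vertex, the bags containing it form a connected subtree. Here edge (2,4) lies in no bag, so the decomposition is invalid.

No — edge (2,4) lies in no bag.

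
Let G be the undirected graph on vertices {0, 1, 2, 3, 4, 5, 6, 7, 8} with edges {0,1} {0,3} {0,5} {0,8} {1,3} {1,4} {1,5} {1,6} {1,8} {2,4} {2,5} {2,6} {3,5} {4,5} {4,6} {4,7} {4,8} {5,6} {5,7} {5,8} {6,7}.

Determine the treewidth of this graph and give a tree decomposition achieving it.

Treewidth 3.
One such decomposition:
Bags: B1 = {1, 4, 5, 6}  B2 = {2, 4, 5, 6}  B3 = {4, 5, 6, 7}  B4 = {1, 4, 5, 8}  B5 = {0, 1, 5, 8}  B6 = {0, 1, 3, 5}
Tree: B1–B2, B1–B3, B1–B4, B4–B5, B5–B6

Every bag has size at most 4, so the width is 4 − 1 = 3 and tw(G) ≤ 3. For the lower bound, the 4 vertices {0, 1, 5, 8} are pairwise adjacent, and any tree decomposition puts a clique entirely inside one bag — forcing width ≥ 3. The upper and lower bounds meet at 3, so that is the treewidth.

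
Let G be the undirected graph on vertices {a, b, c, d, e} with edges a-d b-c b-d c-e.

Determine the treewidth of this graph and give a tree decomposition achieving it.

Every bag has size at most 2, so the width is 2 − 1 = 1 and tw(G) ≤ 1. Since G has at least one edge (e.g. e–c), it is not an edgeless graph, so tw(G) ≥ 1. The upper and lower bounds meet at 1, so that is the treewidth.

Treewidth 1.
One optimal decomposition is:
Bags: B1 = {c, e}  B2 = {b, c}  B3 = {b, d}  B4 = {a, d}
Tree: B1–B2, B2–B3, B3–B4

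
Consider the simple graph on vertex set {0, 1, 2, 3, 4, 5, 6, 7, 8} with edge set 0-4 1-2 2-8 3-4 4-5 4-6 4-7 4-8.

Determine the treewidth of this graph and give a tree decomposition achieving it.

Treewidth 1.
Bags: B1 = {4, 8}  B2 = {4, 6}  B3 = {4, 5}  B4 = {3, 4}  B5 = {4, 7}  B6 = {2, 8}  B7 = {1, 2}  B8 = {0, 4}
Tree: B1–B2, B1–B3, B1–B4, B3–B5, B1–B6, B6–B7, B1–B8

Each bag holds 2 vertices, so the decomposition has width 1, which upper-bounds the treewidth. G has an edge, so its treewidth is at least 1. Combining the bounds, tw(G) = 1.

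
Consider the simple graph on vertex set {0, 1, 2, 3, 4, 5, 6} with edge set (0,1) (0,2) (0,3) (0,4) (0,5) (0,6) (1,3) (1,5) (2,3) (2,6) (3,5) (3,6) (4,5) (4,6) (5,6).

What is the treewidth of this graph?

3

A width-3 tree decomposition is:
Bags: B1 = {0, 3, 5, 6}  B2 = {0, 2, 3, 6}  B3 = {0, 1, 3, 5}  B4 = {0, 4, 5, 6}
Tree: B1–B2, B1–B3, B1–B4
The largest bag has 4 vertices, giving width 3; this decomposition certifies tw(G) ≤ 3. For the lower bound, the 4 vertices {0, 2, 3, 6} are pairwise adjacent, and any tree decomposition puts a clique entirely inside one bag — forcing width ≥ 3. The upper and lower bounds meet at 3, so that is the treewidth.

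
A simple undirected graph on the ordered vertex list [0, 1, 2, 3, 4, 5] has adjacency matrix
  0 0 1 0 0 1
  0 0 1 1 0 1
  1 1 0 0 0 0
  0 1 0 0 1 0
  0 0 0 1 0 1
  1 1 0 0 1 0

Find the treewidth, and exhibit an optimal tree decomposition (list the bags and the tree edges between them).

Each bag holds 3 vertices, so the decomposition has width 2, which upper-bounds the treewidth. Since 0–2–1–5–0 is a cycle in G, G is not acyclic. Forests are exactly the graphs of treewidth ≤ 1, so tw(G) ≥ 2. Combining the bounds, tw(G) = 2.

Treewidth 2.
One optimal decomposition is:
Bags: B1 = {0, 2, 5}  B2 = {1, 2, 5}  B3 = {1, 4, 5}  B4 = {1, 3, 4}
Tree: B1–B2, B2–B3, B3–B4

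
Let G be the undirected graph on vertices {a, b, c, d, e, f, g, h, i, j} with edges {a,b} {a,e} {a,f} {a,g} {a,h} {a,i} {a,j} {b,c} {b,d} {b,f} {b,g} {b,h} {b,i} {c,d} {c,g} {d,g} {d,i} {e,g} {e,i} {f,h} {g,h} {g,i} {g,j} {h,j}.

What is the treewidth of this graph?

3

A width-3 tree decomposition is:
Bags: B1 = {a, b, g, h}  B2 = {a, b, g, i}  B3 = {a, g, h, j}  B4 = {a, b, f, h}  B5 = {b, d, g, i}  B6 = {b, c, d, g}  B7 = {a, e, g, i}
Tree: B1–B2, B1–B3, B1–B4, B2–B5, B5–B6, B2–B7
Each bag holds 4 vertices, so the decomposition has width 3, which upper-bounds the treewidth. Conversely, {a, g, h, j} is a clique of size 4, and the vertices of any clique must share a bag in every tree decomposition; so some bag has ≥ 4 vertices and tw(G) ≥ 3. Hence tw(G) = 3 exactly.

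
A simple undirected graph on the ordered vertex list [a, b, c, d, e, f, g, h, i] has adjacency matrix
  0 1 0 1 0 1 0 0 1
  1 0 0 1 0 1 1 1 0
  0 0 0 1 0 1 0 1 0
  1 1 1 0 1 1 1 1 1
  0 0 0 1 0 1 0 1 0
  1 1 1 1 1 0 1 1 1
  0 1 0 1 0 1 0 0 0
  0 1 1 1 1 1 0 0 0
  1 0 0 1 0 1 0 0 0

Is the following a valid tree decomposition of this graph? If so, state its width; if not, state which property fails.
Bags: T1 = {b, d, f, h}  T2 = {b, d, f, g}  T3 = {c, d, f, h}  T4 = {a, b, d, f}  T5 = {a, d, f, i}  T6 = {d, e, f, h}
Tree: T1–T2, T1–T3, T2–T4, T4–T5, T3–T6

Vertex coverage: the bags together contain {a, b, c, d, e, f, g, h, i}, the full vertex set. Edge coverage: each edge of G has both endpoints in at least one bag. Running intersection: for every vertex, the bags containing it form a connected subtree. All three properties hold, so this is a valid tree decomposition of width max|bag| − 1 = 3, and hence tw(G) ≤ 3.

Yes; width 3.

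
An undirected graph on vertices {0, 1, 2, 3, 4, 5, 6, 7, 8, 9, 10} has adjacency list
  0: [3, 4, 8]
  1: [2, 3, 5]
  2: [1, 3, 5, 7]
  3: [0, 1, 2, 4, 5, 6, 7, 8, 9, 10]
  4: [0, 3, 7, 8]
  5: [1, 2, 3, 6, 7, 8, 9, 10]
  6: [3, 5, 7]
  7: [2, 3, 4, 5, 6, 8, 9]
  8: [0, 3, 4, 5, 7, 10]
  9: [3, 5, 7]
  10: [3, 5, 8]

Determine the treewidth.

A width-3 tree decomposition is:
Bags: B1 = {3, 4, 7, 8}  B2 = {3, 5, 7, 8}  B3 = {0, 3, 4, 8}  B4 = {3, 5, 6, 7}  B5 = {2, 3, 5, 7}  B6 = {3, 5, 8, 10}  B7 = {3, 5, 7, 9}  B8 = {1, 2, 3, 5}
Tree: B1–B2, B1–B3, B2–B4, B2–B5, B2–B6, B4–B7, B5–B8
Every bag has size at most 4, so the width is 4 − 1 = 3 and tw(G) ≤ 3. On the other hand G contains the 4-clique {0, 3, 4, 8}. A clique must lie in a single bag of any decomposition, so no decomposition can have width below 3. Combining the bounds, tw(G) = 3.

3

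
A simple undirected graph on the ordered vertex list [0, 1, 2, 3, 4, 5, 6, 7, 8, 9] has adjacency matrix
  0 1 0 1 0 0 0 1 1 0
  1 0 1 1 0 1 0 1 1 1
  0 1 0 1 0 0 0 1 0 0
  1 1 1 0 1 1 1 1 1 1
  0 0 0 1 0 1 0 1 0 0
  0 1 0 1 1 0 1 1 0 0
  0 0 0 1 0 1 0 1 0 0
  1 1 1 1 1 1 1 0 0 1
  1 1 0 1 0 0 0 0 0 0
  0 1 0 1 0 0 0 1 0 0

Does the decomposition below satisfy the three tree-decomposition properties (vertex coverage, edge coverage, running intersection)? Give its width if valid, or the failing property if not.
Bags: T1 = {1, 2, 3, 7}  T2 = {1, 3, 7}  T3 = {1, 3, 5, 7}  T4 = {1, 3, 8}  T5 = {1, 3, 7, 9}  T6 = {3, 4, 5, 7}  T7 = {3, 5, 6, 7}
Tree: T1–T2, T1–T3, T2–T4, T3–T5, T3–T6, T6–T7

No — vertex 0 appears in no bag.

A tree decomposition must satisfy three properties: every vertex lies in some bag; for every edge, both endpoints lie together in some bag; and for every vertex, the bags containing it form a connected subtree. Here vertex 0 appears in no bag, so the decomposition is invalid.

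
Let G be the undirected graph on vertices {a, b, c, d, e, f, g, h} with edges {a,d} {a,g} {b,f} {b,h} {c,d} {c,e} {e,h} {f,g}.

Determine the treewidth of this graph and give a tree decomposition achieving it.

Every bag has size at most 3, so the width is 3 − 1 = 2 and tw(G) ≤ 2. Since b–h–e–c–d–a–g–f–b is a cycle in G, G is not acyclic. Forests are exactly the graphs of treewidth ≤ 1, so tw(G) ≥ 2. Therefore the treewidth is 2.

Treewidth 2.
One optimal decomposition is:
Bags: B1 = {b, e, h}  B2 = {b, c, e}  B3 = {b, c, d}  B4 = {a, b, d}  B5 = {a, b, g}  B6 = {b, f, g}
Tree: B1–B2, B2–B3, B3–B4, B4–B5, B5–B6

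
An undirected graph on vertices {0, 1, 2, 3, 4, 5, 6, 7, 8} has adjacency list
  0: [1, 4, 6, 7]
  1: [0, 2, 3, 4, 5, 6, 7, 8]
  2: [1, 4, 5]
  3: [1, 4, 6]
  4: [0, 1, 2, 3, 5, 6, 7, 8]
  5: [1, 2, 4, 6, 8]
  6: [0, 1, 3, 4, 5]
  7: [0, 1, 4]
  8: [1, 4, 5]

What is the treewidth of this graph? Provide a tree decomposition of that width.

Treewidth 3.
Bags: B1 = {1, 3, 4, 6}  B2 = {1, 4, 5, 6}  B3 = {0, 1, 4, 6}  B4 = {1, 4, 5, 8}  B5 = {1, 2, 4, 5}  B6 = {0, 1, 4, 7}
Tree: B1–B2, B1–B3, B2–B4, B4–B5, B3–B6

Every bag has size at most 4, so the width is 4 − 1 = 3 and tw(G) ≤ 3. For the lower bound, the 4 vertices {0, 1, 4, 6} are pairwise adjacent, and any tree decomposition puts a clique entirely inside one bag — forcing width ≥ 3. Hence tw(G) = 3 exactly.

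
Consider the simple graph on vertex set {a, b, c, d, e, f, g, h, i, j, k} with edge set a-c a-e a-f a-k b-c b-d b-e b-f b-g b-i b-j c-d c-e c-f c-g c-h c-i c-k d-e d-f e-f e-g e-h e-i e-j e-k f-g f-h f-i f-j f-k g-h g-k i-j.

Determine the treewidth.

A width-4 tree decomposition is:
Bags: B1 = {b, c, d, e, f}  B2 = {b, c, e, f, i}  B3 = {b, c, e, f, g}  B4 = {c, e, f, g, k}  B5 = {b, e, f, i, j}  B6 = {a, c, e, f, k}  B7 = {c, e, f, g, h}
Tree: B1–B2, B2–B3, B3–B4, B2–B5, B4–B6, B3–B7
Every bag has size at most 5, so the width is 5 − 1 = 4 and tw(G) ≤ 4. Conversely, {b, e, f, i, j} is a clique of size 5, and the vertices of any clique must share a bag in every tree decomposition; so some bag has ≥ 5 vertices and tw(G) ≥ 4. Therefore the treewidth is 4.

4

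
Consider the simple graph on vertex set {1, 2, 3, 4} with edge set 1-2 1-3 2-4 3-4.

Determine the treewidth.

2

A width-2 tree decomposition is:
Bags: B1 = {1, 2, 4}  B2 = {1, 3, 4}
Tree: B1–B2
Every bag has size at most 3, so the width is 3 − 1 = 2 and tw(G) ≤ 2. The edges 4–2–1–3–4 form a cycle, so G is not a tree and its treewidth is at least 2. Therefore the treewidth is 2.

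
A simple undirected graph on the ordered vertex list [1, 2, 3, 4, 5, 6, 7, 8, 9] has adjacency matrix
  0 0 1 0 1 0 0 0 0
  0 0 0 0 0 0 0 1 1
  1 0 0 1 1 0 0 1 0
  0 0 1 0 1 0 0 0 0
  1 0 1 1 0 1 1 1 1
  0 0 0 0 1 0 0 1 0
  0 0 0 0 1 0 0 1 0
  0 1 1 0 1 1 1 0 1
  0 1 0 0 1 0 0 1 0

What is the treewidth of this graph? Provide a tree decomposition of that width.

The largest bag has 3 vertices, giving width 2; this decomposition certifies tw(G) ≤ 2. For the lower bound, the 3 vertices {2, 8, 9} are pairwise adjacent, and any tree decomposition puts a clique entirely inside one bag — forcing width ≥ 2. The upper and lower bounds meet at 2, so that is the treewidth.

Treewidth 2.
One optimal decomposition is:
Bags: B1 = {3, 5, 8}  B2 = {5, 8, 9}  B3 = {5, 6, 8}  B4 = {5, 7, 8}  B5 = {1, 3, 5}  B6 = {3, 4, 5}  B7 = {2, 8, 9}
Tree: B1–B2, B1–B3, B2–B4, B1–B5, B1–B6, B2–B7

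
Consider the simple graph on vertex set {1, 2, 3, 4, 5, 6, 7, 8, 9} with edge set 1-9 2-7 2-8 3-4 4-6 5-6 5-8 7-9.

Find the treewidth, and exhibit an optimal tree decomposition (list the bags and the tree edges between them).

The largest bag has 2 vertices, giving width 1; this decomposition certifies tw(G) ≤ 1. G has an edge, so its treewidth is at least 1. The upper and lower bounds meet at 1, so that is the treewidth.

Treewidth 1.
One optimal decomposition is:
Bags: B1 = {1, 9}  B2 = {7, 9}  B3 = {2, 7}  B4 = {2, 8}  B5 = {5, 8}  B6 = {5, 6}  B7 = {4, 6}  B8 = {3, 4}
Tree: B1–B2, B2–B3, B3–B4, B4–B5, B5–B6, B6–B7, B7–B8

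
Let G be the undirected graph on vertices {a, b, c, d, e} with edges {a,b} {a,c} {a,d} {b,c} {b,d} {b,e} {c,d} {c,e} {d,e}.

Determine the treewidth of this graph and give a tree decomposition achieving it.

The largest bag has 4 vertices, giving width 3; this decomposition certifies tw(G) ≤ 3. On the other hand G contains the 4-clique {b, c, d, e}. A clique must lie in a single bag of any decomposition, so no decomposition can have width below 3. The upper and lower bounds meet at 3, so that is the treewidth.

Treewidth 3.
One such decomposition:
Bags: B1 = {b, c, d, e}  B2 = {a, b, c, d}
Tree: B1–B2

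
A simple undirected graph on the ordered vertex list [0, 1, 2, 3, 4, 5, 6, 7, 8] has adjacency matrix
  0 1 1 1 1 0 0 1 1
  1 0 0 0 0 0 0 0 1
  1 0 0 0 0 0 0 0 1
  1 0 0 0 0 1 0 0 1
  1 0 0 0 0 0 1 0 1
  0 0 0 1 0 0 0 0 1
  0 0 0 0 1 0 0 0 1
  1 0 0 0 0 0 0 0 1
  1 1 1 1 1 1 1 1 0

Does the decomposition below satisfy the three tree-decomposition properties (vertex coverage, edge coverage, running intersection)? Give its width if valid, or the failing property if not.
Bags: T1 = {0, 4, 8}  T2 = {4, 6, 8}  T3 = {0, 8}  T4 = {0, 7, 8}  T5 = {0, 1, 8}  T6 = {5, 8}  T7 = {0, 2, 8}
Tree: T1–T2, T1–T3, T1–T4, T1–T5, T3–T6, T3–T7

No — vertex 3 appears in no bag.

A tree decomposition must satisfy three properties: every vertex lies in some bag; for every edge, both endpoints lie together in some bag; and for every vertex, the bags containing it form a connected subtree. Here vertex 3 appears in no bag, so the decomposition is invalid.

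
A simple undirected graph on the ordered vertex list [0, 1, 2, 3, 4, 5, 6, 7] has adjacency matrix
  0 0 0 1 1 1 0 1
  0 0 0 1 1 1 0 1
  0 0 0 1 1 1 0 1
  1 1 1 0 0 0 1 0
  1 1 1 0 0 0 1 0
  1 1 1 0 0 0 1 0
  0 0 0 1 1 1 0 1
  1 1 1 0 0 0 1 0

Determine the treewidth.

A width-4 tree decomposition is:
Bags: B1 = {0, 3, 4, 5, 7}  B2 = {3, 4, 5, 6, 7}  B3 = {1, 3, 4, 5, 7}  B4 = {2, 3, 4, 5, 7}
Tree: B1–B2, B2–B3, B3–B4
Each bag holds 5 vertices, so the decomposition has width 4, which upper-bounds the treewidth. For the lower bound: the 5 vertex sets {0,7}, {3,6}, {1,5}, {4}, {2} are disjoint, each induces a connected subgraph, and every pair is joined by at least one edge of G. Contracting each set to a single vertex therefore yields K_{5} as a minor, and since treewidth is minor-monotone, tw(G) ≥ tw(K_{5}) = 4. Therefore the treewidth is 4.

4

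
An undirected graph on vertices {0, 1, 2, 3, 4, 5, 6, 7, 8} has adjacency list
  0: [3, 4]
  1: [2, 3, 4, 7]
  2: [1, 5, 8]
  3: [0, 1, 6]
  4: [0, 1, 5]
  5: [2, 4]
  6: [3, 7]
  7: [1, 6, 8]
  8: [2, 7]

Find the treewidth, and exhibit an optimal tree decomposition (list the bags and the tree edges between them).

Every bag has size at most 4, so the width is 4 − 1 = 3 and tw(G) ≤ 3. For the lower bound: the 4 vertex sets {2,5,8}, {7}, {1}, {0,3,4,6} are disjoint, each induces a connected subgraph, and every pair is joined by at least one edge of G. Contracting each set to a single vertex therefore yields K_{4} as a minor, and since treewidth is minor-monotone, tw(G) ≥ tw(K_{4}) = 3. The upper and lower bounds meet at 3, so that is the treewidth.

Treewidth 3.
Bags: B1 = {2, 5, 7, 8}  B2 = {1, 2, 5, 7}  B3 = {1, 4, 5, 7}  B4 = {1, 4, 6, 7}  B5 = {1, 3, 4, 6}  B6 = {0, 3, 4, 6}
Tree: B1–B2, B2–B3, B3–B4, B4–B5, B5–B6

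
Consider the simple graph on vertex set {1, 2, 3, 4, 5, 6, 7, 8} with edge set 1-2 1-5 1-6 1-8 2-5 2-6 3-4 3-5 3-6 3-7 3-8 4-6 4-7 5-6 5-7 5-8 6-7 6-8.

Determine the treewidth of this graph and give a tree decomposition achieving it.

Every bag has size at most 4, so the width is 4 − 1 = 3 and tw(G) ≤ 3. For the lower bound, the 4 vertices {3, 4, 6, 7} are pairwise adjacent, and any tree decomposition puts a clique entirely inside one bag — forcing width ≥ 3. Combining the bounds, tw(G) = 3.

Treewidth 3.
One such decomposition:
Bags: B1 = {3, 5, 6, 7}  B2 = {3, 5, 6, 8}  B3 = {3, 4, 6, 7}  B4 = {1, 5, 6, 8}  B5 = {1, 2, 5, 6}
Tree: B1–B2, B1–B3, B2–B4, B4–B5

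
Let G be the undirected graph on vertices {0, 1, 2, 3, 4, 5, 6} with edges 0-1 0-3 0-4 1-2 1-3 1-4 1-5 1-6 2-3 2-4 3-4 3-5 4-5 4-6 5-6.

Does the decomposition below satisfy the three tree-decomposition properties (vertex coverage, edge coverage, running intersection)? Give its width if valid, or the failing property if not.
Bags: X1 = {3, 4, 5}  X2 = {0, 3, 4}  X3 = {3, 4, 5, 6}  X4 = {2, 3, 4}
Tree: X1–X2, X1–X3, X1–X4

No — vertex 1 appears in no bag.

A tree decomposition must satisfy three properties: every vertex lies in some bag; for every edge, both endpoints lie together in some bag; and for every vertex, the bags containing it form a connected subtree. Here vertex 1 appears in no bag, so the decomposition is invalid.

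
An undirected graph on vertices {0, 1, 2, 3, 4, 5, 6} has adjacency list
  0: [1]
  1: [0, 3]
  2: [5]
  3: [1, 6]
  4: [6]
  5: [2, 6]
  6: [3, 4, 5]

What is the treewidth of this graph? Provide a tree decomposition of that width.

Treewidth 1.
Bags: B1 = {1, 3}  B2 = {3, 6}  B3 = {4, 6}  B4 = {5, 6}  B5 = {0, 1}  B6 = {2, 5}
Tree: B1–B2, B2–B3, B2–B4, B1–B5, B4–B6

Each bag holds 2 vertices, so the decomposition has width 1, which upper-bounds the treewidth. Any graph with an edge has treewidth ≥ 1, and G has the edge 3–1. Therefore the treewidth is 1.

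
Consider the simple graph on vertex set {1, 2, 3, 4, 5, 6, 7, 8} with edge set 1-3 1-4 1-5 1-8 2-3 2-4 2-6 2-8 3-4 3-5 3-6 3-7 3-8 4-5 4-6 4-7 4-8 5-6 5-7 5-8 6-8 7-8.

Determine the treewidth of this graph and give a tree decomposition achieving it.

The largest bag has 5 vertices, giving width 4; this decomposition certifies tw(G) ≤ 4. On the other hand G contains the 5-clique {2, 3, 4, 6, 8}. A clique must lie in a single bag of any decomposition, so no decomposition can have width below 4. Therefore the treewidth is 4.

Treewidth 4.
Bags: B1 = {2, 3, 4, 6, 8}  B2 = {3, 4, 5, 6, 8}  B3 = {3, 4, 5, 7, 8}  B4 = {1, 3, 4, 5, 8}
Tree: B1–B2, B2–B3, B3–B4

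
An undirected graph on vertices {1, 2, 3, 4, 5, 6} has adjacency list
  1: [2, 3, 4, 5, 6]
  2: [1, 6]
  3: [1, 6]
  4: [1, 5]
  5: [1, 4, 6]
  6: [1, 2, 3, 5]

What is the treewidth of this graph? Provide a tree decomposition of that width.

The largest bag has 3 vertices, giving width 2; this decomposition certifies tw(G) ≤ 2. On the other hand G contains the 3-clique {1, 4, 5}. A clique must lie in a single bag of any decomposition, so no decomposition can have width below 2. Hence tw(G) = 2 exactly.

Treewidth 2.
One optimal decomposition is:
Bags: B1 = {1, 5, 6}  B2 = {1, 3, 6}  B3 = {1, 2, 6}  B4 = {1, 4, 5}
Tree: B1–B2, B1–B3, B1–B4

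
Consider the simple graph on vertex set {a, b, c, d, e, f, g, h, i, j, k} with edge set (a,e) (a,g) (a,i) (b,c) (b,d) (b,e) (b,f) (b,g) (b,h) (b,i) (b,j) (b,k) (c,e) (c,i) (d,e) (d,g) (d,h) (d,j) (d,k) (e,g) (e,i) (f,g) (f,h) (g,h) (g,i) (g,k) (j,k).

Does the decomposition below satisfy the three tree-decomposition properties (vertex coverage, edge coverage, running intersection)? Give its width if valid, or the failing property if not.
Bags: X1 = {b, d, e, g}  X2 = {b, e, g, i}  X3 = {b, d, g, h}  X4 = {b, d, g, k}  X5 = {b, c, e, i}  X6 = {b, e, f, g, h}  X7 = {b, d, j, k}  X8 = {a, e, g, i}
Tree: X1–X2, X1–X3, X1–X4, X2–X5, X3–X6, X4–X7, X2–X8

A tree decomposition must satisfy three properties: every vertex lies in some bag; for every edge, both endpoints lie together in some bag; and for every vertex, the bags containing it form a connected subtree. Here bags containing vertex e are not connected in the tree, so the decomposition is invalid.

No — bags containing vertex e are not connected in the tree.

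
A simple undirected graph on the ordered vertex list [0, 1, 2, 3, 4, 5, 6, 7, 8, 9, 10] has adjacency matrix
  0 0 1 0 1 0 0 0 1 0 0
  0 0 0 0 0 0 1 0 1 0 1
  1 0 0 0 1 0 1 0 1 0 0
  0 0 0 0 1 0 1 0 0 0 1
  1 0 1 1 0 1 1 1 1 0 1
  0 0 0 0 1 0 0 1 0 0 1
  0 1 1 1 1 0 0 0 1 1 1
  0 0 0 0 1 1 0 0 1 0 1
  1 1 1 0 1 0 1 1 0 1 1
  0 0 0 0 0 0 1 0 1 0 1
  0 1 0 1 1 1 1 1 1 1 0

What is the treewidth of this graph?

A width-3 tree decomposition is:
Bags: B1 = {4, 7, 8, 10}  B2 = {4, 6, 8, 10}  B3 = {3, 4, 6, 10}  B4 = {4, 5, 7, 10}  B5 = {2, 4, 6, 8}  B6 = {1, 6, 8, 10}  B7 = {6, 8, 9, 10}  B8 = {0, 2, 4, 8}
Tree: B1–B2, B2–B3, B1–B4, B2–B5, B2–B6, B2–B7, B5–B8
Every bag has size at most 4, so the width is 4 − 1 = 3 and tw(G) ≤ 3. On the other hand G contains the 4-clique {1, 6, 8, 10}. A clique must lie in a single bag of any decomposition, so no decomposition can have width below 3. The upper and lower bounds meet at 3, so that is the treewidth.

3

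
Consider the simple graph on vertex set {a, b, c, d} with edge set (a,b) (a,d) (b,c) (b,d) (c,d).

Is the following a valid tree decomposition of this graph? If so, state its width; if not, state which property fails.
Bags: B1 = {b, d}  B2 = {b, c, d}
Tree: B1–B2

No — vertex a appears in no bag.

A tree decomposition must satisfy three properties: every vertex lies in some bag; for every edge, both endpoints lie together in some bag; and for every vertex, the bags containing it form a connected subtree. Here vertex a appears in no bag, so the decomposition is invalid.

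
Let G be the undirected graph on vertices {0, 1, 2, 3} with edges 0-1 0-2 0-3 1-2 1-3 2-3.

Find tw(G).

A width-3 tree decomposition is:
Bags: B1 = {0, 1, 2, 3}
Tree: (single bag)
A single bag containing all 4 vertices is trivially a valid decomposition of width 3. For the lower bound, the 4 vertices {0, 1, 2, 3} are pairwise adjacent, and any tree decomposition puts a clique entirely inside one bag — forcing width ≥ 3. The upper and lower bounds meet at 3, so that is the treewidth.

3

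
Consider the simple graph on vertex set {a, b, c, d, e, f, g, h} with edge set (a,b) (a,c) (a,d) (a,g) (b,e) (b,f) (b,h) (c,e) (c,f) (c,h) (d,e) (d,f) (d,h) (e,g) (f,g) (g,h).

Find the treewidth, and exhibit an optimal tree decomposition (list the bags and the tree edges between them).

Treewidth 4.
Bags: B1 = {b, c, d, e, g}  B2 = {a, b, c, d, g}  B3 = {b, c, d, f, g}  B4 = {b, c, d, g, h}
Tree: B1–B2, B2–B3, B3–B4

Every bag has size at most 5, so the width is 5 − 1 = 4 and tw(G) ≤ 4. For the lower bound: the 5 vertex sets {c,e}, {a,g}, {d,f}, {b}, {h} are disjoint, each induces a connected subgraph, and every pair is joined by at least one edge of G. Contracting each set to a single vertex therefore yields K_{5} as a minor, and since treewidth is minor-monotone, tw(G) ≥ tw(K_{5}) = 4. The upper and lower bounds meet at 4, so that is the treewidth.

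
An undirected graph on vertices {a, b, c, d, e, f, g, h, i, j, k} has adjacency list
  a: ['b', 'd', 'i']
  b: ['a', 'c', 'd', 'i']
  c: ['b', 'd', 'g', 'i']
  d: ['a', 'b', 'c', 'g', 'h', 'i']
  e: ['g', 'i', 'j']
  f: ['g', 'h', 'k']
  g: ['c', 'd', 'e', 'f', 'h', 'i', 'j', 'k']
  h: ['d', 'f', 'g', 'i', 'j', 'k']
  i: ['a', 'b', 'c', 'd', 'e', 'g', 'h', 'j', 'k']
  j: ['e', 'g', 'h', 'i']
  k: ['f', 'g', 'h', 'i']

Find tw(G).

3

A width-3 tree decomposition is:
Bags: B1 = {d, g, h, i}  B2 = {g, h, i, j}  B3 = {e, g, i, j}  B4 = {c, d, g, i}  B5 = {b, c, d, i}  B6 = {g, h, i, k}  B7 = {a, b, d, i}  B8 = {f, g, h, k}
Tree: B1–B2, B2–B3, B1–B4, B4–B5, B1–B6, B5–B7, B6–B8
Each bag holds 4 vertices, so the decomposition has width 3, which upper-bounds the treewidth. For the lower bound, the 4 vertices {f, g, h, k} are pairwise adjacent, and any tree decomposition puts a clique entirely inside one bag — forcing width ≥ 3. The upper and lower bounds meet at 3, so that is the treewidth.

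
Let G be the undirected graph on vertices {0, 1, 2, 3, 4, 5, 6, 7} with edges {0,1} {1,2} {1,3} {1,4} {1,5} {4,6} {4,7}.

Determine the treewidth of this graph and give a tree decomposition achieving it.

Every bag has size at most 2, so the width is 2 − 1 = 1 and tw(G) ≤ 1. Any graph with an edge has treewidth ≥ 1, and G has the edge 1–3. Therefore the treewidth is 1.

Treewidth 1.
One optimal decomposition is:
Bags: B1 = {1, 3}  B2 = {1, 4}  B3 = {1, 2}  B4 = {0, 1}  B5 = {4, 6}  B6 = {4, 7}  B7 = {1, 5}
Tree: B1–B2, B1–B3, B1–B4, B2–B5, B5–B6, B1–B7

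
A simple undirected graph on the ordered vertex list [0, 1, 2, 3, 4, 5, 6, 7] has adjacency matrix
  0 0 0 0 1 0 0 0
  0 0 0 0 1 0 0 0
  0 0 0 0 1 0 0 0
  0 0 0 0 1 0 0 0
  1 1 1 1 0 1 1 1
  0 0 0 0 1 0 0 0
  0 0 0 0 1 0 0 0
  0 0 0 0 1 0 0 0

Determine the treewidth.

1

A width-1 tree decomposition is:
Bags: B1 = {4, 7}  B2 = {3, 4}  B3 = {1, 4}  B4 = {4, 6}  B5 = {2, 4}  B6 = {0, 4}  B7 = {4, 5}
Tree: B1–B2, B2–B3, B2–B4, B3–B5, B5–B6, B5–B7
The largest bag has 2 vertices, giving width 1; this decomposition certifies tw(G) ≤ 1. G has an edge, so its treewidth is at least 1. Hence tw(G) = 1 exactly.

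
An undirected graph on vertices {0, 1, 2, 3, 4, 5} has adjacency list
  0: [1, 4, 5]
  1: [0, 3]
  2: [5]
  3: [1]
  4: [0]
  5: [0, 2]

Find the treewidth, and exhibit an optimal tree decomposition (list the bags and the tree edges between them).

Treewidth 1.
One such decomposition:
Bags: B1 = {0, 1}  B2 = {0, 4}  B3 = {0, 5}  B4 = {2, 5}  B5 = {1, 3}
Tree: B1–B2, B2–B3, B3–B4, B1–B5

Each bag holds 2 vertices, so the decomposition has width 1, which upper-bounds the treewidth. Since G has at least one edge (e.g. 1–0), it is not an edgeless graph, so tw(G) ≥ 1. Hence tw(G) = 1 exactly.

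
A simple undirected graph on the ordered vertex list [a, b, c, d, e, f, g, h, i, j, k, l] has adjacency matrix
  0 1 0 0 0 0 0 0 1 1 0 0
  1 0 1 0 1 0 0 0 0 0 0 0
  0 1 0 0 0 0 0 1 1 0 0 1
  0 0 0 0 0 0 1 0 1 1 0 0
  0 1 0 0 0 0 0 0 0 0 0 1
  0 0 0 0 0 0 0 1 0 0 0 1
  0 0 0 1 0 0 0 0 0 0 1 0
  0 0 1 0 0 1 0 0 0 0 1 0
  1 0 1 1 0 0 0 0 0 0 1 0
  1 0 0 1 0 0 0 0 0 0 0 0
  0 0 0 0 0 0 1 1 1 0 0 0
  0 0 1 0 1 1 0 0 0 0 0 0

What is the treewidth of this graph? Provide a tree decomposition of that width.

Treewidth 3.
One optimal decomposition is:
Bags: B1 = {b, e, f, l}  B2 = {b, c, f, l}  B3 = {b, c, f, h}  B4 = {a, b, c, h}  B5 = {a, c, h, i}  B6 = {a, h, i, k}  B7 = {a, i, j, k}  B8 = {d, i, j, k}  B9 = {d, g, j, k}
Tree: B1–B2, B2–B3, B3–B4, B4–B5, B5–B6, B6–B7, B7–B8, B8–B9

Every bag has size at most 4, so the width is 4 − 1 = 3 and tw(G) ≤ 3. For the lower bound: the 4 vertex sets {e,f,l}, {b}, {c}, {a,h,i,k} are disjoint, each induces a connected subgraph, and every pair is joined by at least one edge of G. Contracting each set to a single vertex therefore yields K_{4} as a minor, and since treewidth is minor-monotone, tw(G) ≥ tw(K_{4}) = 3. Combining the bounds, tw(G) = 3.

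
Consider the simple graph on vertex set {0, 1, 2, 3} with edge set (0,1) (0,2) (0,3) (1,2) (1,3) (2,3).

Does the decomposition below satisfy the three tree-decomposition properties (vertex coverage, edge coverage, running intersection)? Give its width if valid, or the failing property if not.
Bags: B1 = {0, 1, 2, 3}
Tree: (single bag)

Yes; width 3.

Checking the three conditions: (i) the bags cover all of {0, 1, 2, 3}; (ii) for each edge, some bag contains both endpoints; (iii) the bags containing any fixed vertex form a subtree. All hold, so the decomposition is valid with width 4 − 1 = 3.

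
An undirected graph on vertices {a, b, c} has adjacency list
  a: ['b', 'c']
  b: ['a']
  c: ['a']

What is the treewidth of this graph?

1

A width-1 tree decomposition is:
Bags: B1 = {a, b}  B2 = {a, c}
Tree: B1–B2
The largest bag has 2 vertices, giving width 1; this decomposition certifies tw(G) ≤ 1. Any graph with an edge has treewidth ≥ 1, and G has the edge a–b. Combining the bounds, tw(G) = 1.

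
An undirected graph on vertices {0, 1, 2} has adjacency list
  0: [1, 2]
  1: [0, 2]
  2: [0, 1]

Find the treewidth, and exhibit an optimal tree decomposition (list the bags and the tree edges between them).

A single bag containing all 3 vertices is trivially a valid decomposition of width 2. For the lower bound, the 3 vertices {0, 1, 2} are pairwise adjacent, and any tree decomposition puts a clique entirely inside one bag — forcing width ≥ 2. Therefore the treewidth is 2.

Treewidth 2.
Bags: B1 = {0, 1, 2}
Tree: (single bag)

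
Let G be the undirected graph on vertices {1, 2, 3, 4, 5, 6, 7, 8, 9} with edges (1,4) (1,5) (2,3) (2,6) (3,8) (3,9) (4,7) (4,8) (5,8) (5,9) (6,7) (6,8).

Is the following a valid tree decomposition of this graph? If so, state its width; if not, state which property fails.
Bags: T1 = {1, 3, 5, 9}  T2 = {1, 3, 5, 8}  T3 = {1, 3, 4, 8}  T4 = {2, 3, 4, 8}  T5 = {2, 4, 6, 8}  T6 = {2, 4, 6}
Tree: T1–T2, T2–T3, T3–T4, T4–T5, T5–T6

A tree decomposition must satisfy three properties: every vertex lies in some bag; for every edge, both endpoints lie together in some bag; and for every vertex, the bags containing it form a connected subtree. Here vertex 7 appears in no bag, so the decomposition is invalid.

No — vertex 7 appears in no bag.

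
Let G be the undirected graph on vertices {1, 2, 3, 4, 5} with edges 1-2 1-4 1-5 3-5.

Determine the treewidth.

A width-1 tree decomposition is:
Bags: B1 = {1, 5}  B2 = {3, 5}  B3 = {1, 2}  B4 = {1, 4}
Tree: B1–B2, B1–B3, B1–B4
The largest bag has 2 vertices, giving width 1; this decomposition certifies tw(G) ≤ 1. Since G has at least one edge (e.g. 5–1), it is not an edgeless graph, so tw(G) ≥ 1. The upper and lower bounds meet at 1, so that is the treewidth.

1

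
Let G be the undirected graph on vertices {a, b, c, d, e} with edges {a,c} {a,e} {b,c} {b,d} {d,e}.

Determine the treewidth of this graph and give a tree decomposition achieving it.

Every bag has size at most 3, so the width is 3 − 1 = 2 and tw(G) ≤ 2. For the lower bound, G contains the cycle d–b–c–a–e–d, so G is not a forest; only forests have treewidth ≤ 1, hence tw(G) ≥ 2. Therefore the treewidth is 2.

Treewidth 2.
One optimal decomposition is:
Bags: B1 = {b, c, d}  B2 = {a, c, d}  B3 = {a, d, e}
Tree: B1–B2, B2–B3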